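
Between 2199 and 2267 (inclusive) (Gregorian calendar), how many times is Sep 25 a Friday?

10

Track Sep 25's weekday year by year (advancing +1, or +2 across a Feb 29):
  2199: Wed  2200: Thu (+1)  2201: Fri (+1) ✓  2202: Sat (+1)  2203: Sun (+1)
  2204: Tue (+2)  2205: Wed (+1)  2206: Thu (+1)  2207: Fri (+1) ✓  2208: Sun (+2)
  2209: Mon (+1)  2210: Tue (+1)  2211: Wed (+1)  2212: Fri (+2) ✓  … (41 more years) …
  2254: Mon (+1)  2255: Tue (+1)  2256: Thu (+2)  2257: Fri (+1) ✓  2258: Sat (+1)
  2259: Sun (+1)  2260: Tue (+2)  2261: Wed (+1)  2262: Thu (+1)  2263: Fri (+1) ✓
  2264: Sun (+2)  2265: Mon (+1)  2266: Tue (+1)  2267: Wed (+1)
Friday years: 2201, 2207, 2212, 2218, 2229, 2235, 2240, 2246, 2257, 2263 — 10 in total.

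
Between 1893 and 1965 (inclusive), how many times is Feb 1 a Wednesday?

11

Track Feb 1's weekday year by year (advancing +1, or +2 across a Feb 29):
  1893: Wed ✓  1894: Thu (+1)  1895: Fri (+1)  1896: Sat (+1)  1897: Mon (+2)
  1898: Tue (+1)  1899: Wed (+1) ✓  1900: Thu (+1)  1901: Fri (+1)  1902: Sat (+1)
  1903: Sun (+1)  1904: Mon (+1)  1905: Wed (+2) ✓  1906: Thu (+1)  … (45 more years) …
  1952: Fri (+1)  1953: Sun (+2)  1954: Mon (+1)  1955: Tue (+1)  1956: Wed (+1) ✓
  1957: Fri (+2)  1958: Sat (+1)  1959: Sun (+1)  1960: Mon (+1)  1961: Wed (+2) ✓
  1962: Thu (+1)  1963: Fri (+1)  1964: Sat (+1)  1965: Mon (+2)
Wednesday years: 1893, 1899, 1905, 1911, 1922, 1928, 1933, 1939, 1950, 1956, 1961 — 11 in total.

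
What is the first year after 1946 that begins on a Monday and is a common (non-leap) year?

1951

Jan 1 advances by 2 weekdays after a leap year and by 1 after a common year.
1946: Jan 1 is Tuesday.
1947: Wednesday
1948: Thursday (leap)
1949: Saturday
1950: Sunday
1951: Monday
1951 begins on a Monday and is a common year.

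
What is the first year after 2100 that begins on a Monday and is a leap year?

Jan 1 advances by 2 weekdays after a leap year and by 1 after a common year.
2100: Jan 1 is Friday.
2101: Saturday
2102: Sunday
2103: Monday
2104: Tuesday (leap)
2105: Thursday
2106: Friday
2107: Saturday
2108: Sunday (leap)
2109: Tuesday
2110: Wednesday
2111: Thursday
2112: Friday (leap)
2113: Sunday
2114: Monday
2115: Tuesday
2116: Wednesday (leap)
2117: Friday
2118: Saturday
2119: Sunday
2120: Monday (leap)
2120 begins on a Monday and is a leap year.

2120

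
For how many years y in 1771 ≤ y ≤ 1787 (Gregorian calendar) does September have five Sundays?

September has 30 days; it has five Sundays when Sunday falls among the first (month-length − 28) days — i.e. when September 1 is one of Sunday/Saturday.
September 1 by year: 1771:Sun✓ 1772:Tue 1773:Wed 1774:Thu 1775:Fri 1776:Sun✓ 1777:Mon 1778:Tue 1779:Wed 1780:Fri 1781:Sat✓ 1782:Sun✓ 1783:Mon 1784:Wed 1785:Thu 1786:Fri 1787:Sat✓
Years with five Sundays: 1771, 1776, 1781, 1782, 1787 → 5.

5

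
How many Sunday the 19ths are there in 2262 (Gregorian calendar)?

Check the 19th of each month of 2262: Jan 19: Sun, Feb 19: Wed, Mar 19: Wed, Apr 19: Sat, May 19: Mon, Jun 19: Thu, Jul 19: Sat, Aug 19: Tue, Sep 19: Fri, Oct 19: Sun, Nov 19: Wed, Dec 19: Fri.
Sunday occurs in January, October — 2 months.

2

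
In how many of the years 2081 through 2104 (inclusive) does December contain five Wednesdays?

12

December has 31 days; it has five Wednesdays when Wednesday falls among the first (month-length − 28) days — i.e. when December 1 is one of Wednesday/Tuesday/Monday.
December 1 by year: 2081:Mon✓ 2082:Tue✓ 2083:Wed✓ 2084:Fri 2085:Sat 2086:Sun 2087:Mon✓ 2088:Wed✓ 2089:Thu 2090:Fri 2091:Sat 2092:Mon✓ 2093:Tue✓ 2094:Wed✓ 2095:Thu 2096:Sat 2097:Sun 2098:Mon✓ 2099:Tue✓ 2100:Wed✓ 2101:Thu 2102:Fri 2103:Sat 2104:Mon✓
Years with five Wednesdays: 2081, 2082, 2083, 2087, 2088, 2092, 2093, 2094, 2098, 2099, 2100, 2104 → 12.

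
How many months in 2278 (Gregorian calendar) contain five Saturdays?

4

A month of length L has five Saturdays iff its first Saturday is on day ≤ L−28 (so day 1–3 in a 31-day month, 1–2 in a 30-day month, day 1 in a leap February).
Checking each month of 2278: Jan starts Tue (31d); Feb starts Fri (28d); Mar starts Fri (31d) ✓; Apr starts Mon (30d); May starts Wed (31d); Jun starts Sat (30d) ✓; Jul starts Mon (31d); Aug starts Thu (31d) ✓; Sep starts Sun (30d); Oct starts Tue (31d); Nov starts Fri (30d) ✓; Dec starts Sun (31d).
Five-Saturday months: March, June, August, November → 4.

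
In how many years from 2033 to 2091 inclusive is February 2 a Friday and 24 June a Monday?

Check each year's weekday for February 2 and 24 June:
  2033: Wed/Fri  2034: Thu/Sat  2035: Fri/Sun  2036: Sat/Tue  2037: Mon/Wed  2038: Tue/Thu  2039: Wed/Fri  2040: Thu/Sun  2041: Sat/Mon  2042: Sun/Tue  2043: Mon/Wed  2044: Tue/Fri  2045: Thu/Sat  2046: Fri/Sun  …(31 more)…  2078: Wed/Fri  2079: Thu/Sat  2080: Fri/Mon ✓  2081: Sun/Tue  2082: Mon/Wed  2083: Tue/Thu  2084: Wed/Sat  2085: Fri/Sun  2086: Sat/Mon  2087: Sun/Tue  2088: Mon/Thu  2089: Wed/Fri  2090: Thu/Sat  2091: Fri/Sun
Both conditions hold in: 2052, 2080 — 2.

2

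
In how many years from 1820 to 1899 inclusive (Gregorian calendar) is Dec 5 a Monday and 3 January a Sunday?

3

Check each year's weekday for Dec 5 and 3 January:
  1820: Tue/Mon  1821: Wed/Wed  1822: Thu/Thu  1823: Fri/Fri  1824: Sun/Sat  1825: Mon/Mon  1826: Tue/Tue  1827: Wed/Wed  1828: Fri/Thu  1829: Sat/Sat  1830: Sun/Sun  1831: Mon/Mon  1832: Wed/Tue  1833: Thu/Thu  …(52 more)…  1886: Sun/Sun  1887: Mon/Mon  1888: Wed/Tue  1889: Thu/Thu  1890: Fri/Fri  1891: Sat/Sat  1892: Mon/Sun ✓  1893: Tue/Tue  1894: Wed/Wed  1895: Thu/Thu  1896: Sat/Fri  1897: Sun/Sun  1898: Mon/Mon  1899: Tue/Tue
Both conditions hold in: 1836, 1864, 1892 — 3.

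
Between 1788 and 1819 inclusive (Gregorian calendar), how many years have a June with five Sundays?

June has 30 days; it has five Sundays when Sunday falls among the first (month-length − 28) days — i.e. when June 1 is one of Sunday/Saturday.
June 1 by year: 1788:Sun✓ 1789:Mon 1790:Tue 1791:Wed 1792:Fri 1793:Sat✓ 1794:Sun✓ 1795:Mon 1796:Wed 1797:Thu 1798:Fri 1799:Sat✓ 1800:Sun✓ 1801:Mon 1802:Tue 1803:Wed 1804:Fri 1805:Sat✓ 1806:Sun✓ 1807:Mon 1808:Wed 1809:Thu 1810:Fri 1811:Sat✓ 1812:Mon 1813:Tue 1814:Wed 1815:Thu 1816:Sat✓ 1817:Sun✓ 1818:Mon 1819:Tue
Years with five Sundays: 1788, 1793, 1794, 1799, 1800, 1805, 1806, 1811, 1816, 1817 → 10.

10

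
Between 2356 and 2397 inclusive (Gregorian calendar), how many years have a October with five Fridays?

17

October has 31 days; it has five Fridays when Friday falls among the first (month-length − 28) days — i.e. when October 1 is one of Friday/Thursday/Wednesday.
October 1 by year: 2356:Mon 2357:Tue 2358:Wed✓ 2359:Thu✓ 2360:Sat 2361:Sun 2362:Mon 2363:Tue 2364:Thu✓ 2365:Fri✓ 2366:Sat 2367:Sun 2368:Tue 2369:Wed✓ 2370:Thu✓ …(12 more)… 2383:Sat 2384:Mon 2385:Tue 2386:Wed✓ 2387:Thu✓ 2388:Sat 2389:Sun 2390:Mon 2391:Tue 2392:Thu✓ 2393:Fri✓ 2394:Sat 2395:Sun 2396:Tue 2397:Wed✓
Years with five Fridays: 2358, 2359, 2364, 2365, 2369, 2370, 2371, 2375, 2376, 2380, 2381, 2382, 2386, 2387, 2392, 2393, 2397 → 17.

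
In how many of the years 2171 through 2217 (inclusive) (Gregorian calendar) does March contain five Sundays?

March has 31 days; it has five Sundays when Sunday falls among the first (month-length − 28) days — i.e. when March 1 is one of Sunday/Saturday/Friday.
March 1 by year: 2171:Fri✓ 2172:Sun✓ 2173:Mon 2174:Tue 2175:Wed 2176:Fri✓ 2177:Sat✓ 2178:Sun✓ 2179:Mon 2180:Wed 2181:Thu 2182:Fri✓ 2183:Sat✓ 2184:Mon 2185:Tue …(17 more)… 2203:Tue 2204:Thu 2205:Fri✓ 2206:Sat✓ 2207:Sun✓ 2208:Tue 2209:Wed 2210:Thu 2211:Fri✓ 2212:Sun✓ 2213:Mon 2214:Tue 2215:Wed 2216:Fri✓ 2217:Sat✓
Years with five Sundays: 2171, 2172, 2176, 2177, 2178, 2182, 2183, 2188, 2189, 2193, 2194, 2195, 2199, 2200, 2201, 2205, 2206, 2207, 2211, 2212, 2216, 2217 → 22.

22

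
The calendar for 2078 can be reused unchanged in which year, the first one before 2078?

Two years share a calendar iff Jan 1 falls on the same weekday and both are leap or both are common. 2078: Jan 1 is Saturday, common year.
2077: Jan 1 Friday, common
2076: Jan 1 Wednesday, leap
2075: Jan 1 Tuesday, common
2074: Jan 1 Monday, common
2073: Jan 1 Sunday, common
2072: Jan 1 Friday, leap
2071: Jan 1 Thursday, common
2070: Jan 1 Wednesday, common
2069: Jan 1 Tuesday, common
2068: Jan 1 Sunday, leap
2067: Jan 1 Saturday, common
2067 matches on both conditions.

2067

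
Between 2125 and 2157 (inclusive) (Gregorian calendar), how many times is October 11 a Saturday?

Track October 11's weekday year by year (advancing +1, or +2 across a Feb 29):
  2125: Thu  2126: Fri (+1)  2127: Sat (+1) ✓  2128: Mon (+2)  2129: Tue (+1)
  2130: Wed (+1)  2131: Thu (+1)  2132: Sat (+2) ✓  2133: Sun (+1)  2134: Mon (+1)
  2135: Tue (+1)  2136: Thu (+2)  2137: Fri (+1)  2138: Sat (+1) ✓  … (5 more years) …
  2144: Sun (+2)  2145: Mon (+1)  2146: Tue (+1)  2147: Wed (+1)  2148: Fri (+2)
  2149: Sat (+1) ✓  2150: Sun (+1)  2151: Mon (+1)  2152: Wed (+2)  2153: Thu (+1)
  2154: Fri (+1)  2155: Sat (+1) ✓  2156: Mon (+2)  2157: Tue (+1)
Saturday years: 2127, 2132, 2138, 2149, 2155 — 5 in total.

5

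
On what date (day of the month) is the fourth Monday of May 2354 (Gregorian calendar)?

May 1, 2354 is a Saturday, so the first Monday is the 3rd.
The fourth Monday is 3 + 21 = 24.

24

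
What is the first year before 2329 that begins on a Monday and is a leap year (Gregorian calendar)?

2312

Jan 1 advances by 2 weekdays after a leap year and by 1 after a common year.
2329: Jan 1 is Tuesday.
2328: Sunday (leap)
2327: Saturday
2326: Friday
2325: Thursday
2324: Tuesday (leap)
2323: Monday
2322: Sunday
2321: Saturday
2320: Thursday (leap)
2319: Wednesday
2318: Tuesday
2317: Monday
2316: Saturday (leap)
2315: Friday
2314: Thursday
2313: Wednesday
2312: Monday (leap)
2312 begins on a Monday and is a leap year.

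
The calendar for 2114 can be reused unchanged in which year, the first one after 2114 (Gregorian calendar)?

Two years share a calendar iff Jan 1 falls on the same weekday and both are leap or both are common. 2114: Jan 1 is Monday, common year.
2115: Jan 1 Tuesday, common
2116: Jan 1 Wednesday, leap
2117: Jan 1 Friday, common
2118: Jan 1 Saturday, common
2119: Jan 1 Sunday, common
2120: Jan 1 Monday, leap
2121: Jan 1 Wednesday, common
2122: Jan 1 Thursday, common
2123: Jan 1 Friday, common
2124: Jan 1 Saturday, leap
2125: Jan 1 Monday, common
2125 matches on both conditions.

2125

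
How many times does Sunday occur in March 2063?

4

March 2063 has 31 days and begins on Thursday.
The first Sunday is March 4.
Sundays fall on 4, 11, 18, 25 — that's 4.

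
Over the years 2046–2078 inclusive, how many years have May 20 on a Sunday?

5

Track May 20's weekday year by year (advancing +1, or +2 across a Feb 29):
  2046: Sun ✓  2047: Mon (+1)  2048: Wed (+2)  2049: Thu (+1)  2050: Fri (+1)
  2051: Sat (+1)  2052: Mon (+2)  2053: Tue (+1)  2054: Wed (+1)  2055: Thu (+1)
  2056: Sat (+2)  2057: Sun (+1) ✓  2058: Mon (+1)  2059: Tue (+1)  … (5 more years) …
  2065: Wed (+1)  2066: Thu (+1)  2067: Fri (+1)  2068: Sun (+2) ✓  2069: Mon (+1)
  2070: Tue (+1)  2071: Wed (+1)  2072: Fri (+2)  2073: Sat (+1)  2074: Sun (+1) ✓
  2075: Mon (+1)  2076: Wed (+2)  2077: Thu (+1)  2078: Fri (+1)
Sunday years: 2046, 2057, 2063, 2068, 2074 — 5 in total.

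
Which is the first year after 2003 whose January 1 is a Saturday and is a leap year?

Jan 1 advances by 2 weekdays after a leap year and by 1 after a common year.
2003: Jan 1 is Wednesday.
2004: Thursday (leap)
2005: Saturday
2006: Sunday
2007: Monday
2008: Tuesday (leap)
2009: Thursday
2010: Friday
2011: Saturday
2012: Sunday (leap)
2013: Tuesday
2014: Wednesday
2015: Thursday
2016: Friday (leap)
2017: Sunday
2018: Monday
2019: Tuesday
2020: Wednesday (leap)
2021: Friday
2022: Saturday
2023: Sunday
2024: Monday (leap)
2025: Wednesday
2026: Thursday
2027: Friday
2028: Saturday (leap)
2028 begins on a Saturday and is a leap year.

2028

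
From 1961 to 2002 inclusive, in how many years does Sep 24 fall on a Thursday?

Track Sep 24's weekday year by year (advancing +1, or +2 across a Feb 29):
  1961: Sun  1962: Mon (+1)  1963: Tue (+1)  1964: Thu (+2) ✓  1965: Fri (+1)
  1966: Sat (+1)  1967: Sun (+1)  1968: Tue (+2)  1969: Wed (+1)  1970: Thu (+1) ✓
  1971: Fri (+1)  1972: Sun (+2)  1973: Mon (+1)  1974: Tue (+1)  … (14 more years) …
  1989: Sun (+1)  1990: Mon (+1)  1991: Tue (+1)  1992: Thu (+2) ✓  1993: Fri (+1)
  1994: Sat (+1)  1995: Sun (+1)  1996: Tue (+2)  1997: Wed (+1)  1998: Thu (+1) ✓
  1999: Fri (+1)  2000: Sun (+2)  2001: Mon (+1)  2002: Tue (+1)
Thursday years: 1964, 1970, 1981, 1987, 1992, 1998 — 6 in total.

6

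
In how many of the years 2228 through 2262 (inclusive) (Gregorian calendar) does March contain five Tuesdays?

March has 31 days; it has five Tuesdays when Tuesday falls among the first (month-length − 28) days — i.e. when March 1 is one of Tuesday/Monday/Sunday.
March 1 by year: 2228:Sat 2229:Sun✓ 2230:Mon✓ 2231:Tue✓ 2232:Thu 2233:Fri 2234:Sat 2235:Sun✓ 2236:Tue✓ 2237:Wed 2238:Thu 2239:Fri 2240:Sun✓ 2241:Mon✓ 2242:Tue✓ …(5 more)… 2248:Wed 2249:Thu 2250:Fri 2251:Sat 2252:Mon✓ 2253:Tue✓ 2254:Wed 2255:Thu 2256:Sat 2257:Sun✓ 2258:Mon✓ 2259:Tue✓ 2260:Thu 2261:Fri 2262:Sat
Years with five Tuesdays: 2229, 2230, 2231, 2235, 2236, 2240, 2241, 2242, 2246, 2247, 2252, 2253, 2257, 2258, 2259 → 15.

15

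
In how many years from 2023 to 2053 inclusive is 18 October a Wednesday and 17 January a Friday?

Check each year's weekday for 18 October and 17 January:
  2023: Wed/Tue  2024: Fri/Wed  2025: Sat/Fri  2026: Sun/Sat  2027: Mon/Sun  2028: Wed/Mon  2029: Thu/Wed  2030: Fri/Thu  2031: Sat/Fri  2032: Mon/Sat  2033: Tue/Mon  2034: Wed/Tue  2035: Thu/Wed  2036: Sat/Thu  …(3 more)…  2040: Thu/Tue  2041: Fri/Thu  2042: Sat/Fri  2043: Sun/Sat  2044: Tue/Sun  2045: Wed/Tue  2046: Thu/Wed  2047: Fri/Thu  2048: Sun/Fri  2049: Mon/Sun  2050: Tue/Mon  2051: Wed/Tue  2052: Fri/Wed  2053: Sat/Fri
Both conditions hold in: no year — 0.

0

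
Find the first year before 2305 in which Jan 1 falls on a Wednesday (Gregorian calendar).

2302

Jan 1 advances by 2 weekdays after a leap year and by 1 after a common year.
2305: Jan 1 is Sunday.
2304: Friday (leap)
2303: Thursday
2302: Wednesday
2302 begins on a Wednesday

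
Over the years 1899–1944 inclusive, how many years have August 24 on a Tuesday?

6

Track August 24's weekday year by year (advancing +1, or +2 across a Feb 29):
  1899: Thu  1900: Fri (+1)  1901: Sat (+1)  1902: Sun (+1)  1903: Mon (+1)
  1904: Wed (+2)  1905: Thu (+1)  1906: Fri (+1)  1907: Sat (+1)  1908: Mon (+2)
  1909: Tue (+1) ✓  1910: Wed (+1)  1911: Thu (+1)  1912: Sat (+2)  … (18 more years) …
  1931: Mon (+1)  1932: Wed (+2)  1933: Thu (+1)  1934: Fri (+1)  1935: Sat (+1)
  1936: Mon (+2)  1937: Tue (+1) ✓  1938: Wed (+1)  1939: Thu (+1)  1940: Sat (+2)
  1941: Sun (+1)  1942: Mon (+1)  1943: Tue (+1) ✓  1944: Thu (+2)
Tuesday years: 1909, 1915, 1920, 1926, 1937, 1943 — 6 in total.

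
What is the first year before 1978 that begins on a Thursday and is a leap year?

Jan 1 advances by 2 weekdays after a leap year and by 1 after a common year.
1978: Jan 1 is Sunday.
1977: Saturday
1976: Thursday (leap)
1976 begins on a Thursday and is a leap year.

1976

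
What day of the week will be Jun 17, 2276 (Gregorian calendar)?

January 1, 2276 is a Saturday.
June 17 is day 169 of the year, i.e. 168 days after Jan 1.
168 mod 7 = 0, so advance 0 weekdays from Saturday: Saturday.

Saturday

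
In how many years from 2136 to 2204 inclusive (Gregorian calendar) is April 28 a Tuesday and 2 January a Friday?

8

Check each year's weekday for April 28 and 2 January:
  2136: Sat/Mon  2137: Sun/Wed  2138: Mon/Thu  2139: Tue/Fri ✓  2140: Thu/Sat  2141: Fri/Mon  2142: Sat/Tue  2143: Sun/Wed  2144: Tue/Thu  2145: Wed/Sat  2146: Thu/Sun  2147: Fri/Mon  2148: Sun/Tue  2149: Mon/Thu  …(41 more)…  2191: Thu/Sun  2192: Sat/Mon  2193: Sun/Wed  2194: Mon/Thu  2195: Tue/Fri ✓  2196: Thu/Sat  2197: Fri/Mon  2198: Sat/Tue  2199: Sun/Wed  2200: Mon/Thu  2201: Tue/Fri ✓  2202: Wed/Sat  2203: Thu/Sun  2204: Sat/Mon
Both conditions hold in: 2139, 2150, 2161, 2167, 2178, 2189, 2195, 2201 — 8.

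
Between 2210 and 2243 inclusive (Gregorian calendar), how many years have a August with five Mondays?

August has 31 days; it has five Mondays when Monday falls among the first (month-length − 28) days — i.e. when August 1 is one of Monday/Sunday/Saturday.
August 1 by year: 2210:Wed 2211:Thu 2212:Sat✓ 2213:Sun✓ 2214:Mon✓ 2215:Tue 2216:Thu 2217:Fri 2218:Sat✓ 2219:Sun✓ 2220:Tue 2221:Wed 2222:Thu 2223:Fri 2224:Sun✓ …(4 more)… 2229:Sat✓ 2230:Sun✓ 2231:Mon✓ 2232:Wed 2233:Thu 2234:Fri 2235:Sat✓ 2236:Mon✓ 2237:Tue 2238:Wed 2239:Thu 2240:Sat✓ 2241:Sun✓ 2242:Mon✓ 2243:Tue
Years with five Mondays: 2212, 2213, 2214, 2218, 2219, 2224, 2225, 2229, 2230, 2231, 2235, 2236, 2240, 2241, 2242 → 15.

15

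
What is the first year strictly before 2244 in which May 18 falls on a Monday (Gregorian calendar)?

2240

From one year to the next, a fixed date's weekday advances by 1, or by 2 when a Feb 29 lies between the two dates.
2244: May 18 is Saturday.
2243: Thursday (−2)
2242: Wednesday (−1)
2241: Tuesday (−1)
2240: Monday (−1)
May 18 falls on a Monday in 2240.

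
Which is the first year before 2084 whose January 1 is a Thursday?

Jan 1 advances by 2 weekdays after a leap year and by 1 after a common year.
2084: Jan 1 is Saturday (leap).
2083: Friday
2082: Thursday
2082 begins on a Thursday

2082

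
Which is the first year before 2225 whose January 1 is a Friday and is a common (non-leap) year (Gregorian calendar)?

Jan 1 advances by 2 weekdays after a leap year and by 1 after a common year.
2225: Jan 1 is Saturday.
2224: Thursday (leap)
2223: Wednesday
2222: Tuesday
2221: Monday
2220: Saturday (leap)
2219: Friday
2219 begins on a Friday and is a common year.

2219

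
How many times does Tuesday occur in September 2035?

4

September 2035 has 30 days and begins on Saturday.
The first Tuesday is September 4.
Tuesdays fall on 4, 11, 18, 25 — that's 4.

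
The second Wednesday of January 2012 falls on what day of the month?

January 1, 2012 is a Sunday, so the first Wednesday is the 4th.
The second Wednesday is 4 + 7 = 11.

11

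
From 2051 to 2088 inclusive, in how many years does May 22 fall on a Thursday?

Track May 22's weekday year by year (advancing +1, or +2 across a Feb 29):
  2051: Mon  2052: Wed (+2)  2053: Thu (+1) ✓  2054: Fri (+1)  2055: Sat (+1)
  2056: Mon (+2)  2057: Tue (+1)  2058: Wed (+1)  2059: Thu (+1) ✓  2060: Sat (+2)
  2061: Sun (+1)  2062: Mon (+1)  2063: Tue (+1)  2064: Thu (+2) ✓  … (10 more years) …
  2075: Wed (+1)  2076: Fri (+2)  2077: Sat (+1)  2078: Sun (+1)  2079: Mon (+1)
  2080: Wed (+2)  2081: Thu (+1) ✓  2082: Fri (+1)  2083: Sat (+1)  2084: Mon (+2)
  2085: Tue (+1)  2086: Wed (+1)  2087: Thu (+1) ✓  2088: Sat (+2)
Thursday years: 2053, 2059, 2064, 2070, 2081, 2087 — 6 in total.

6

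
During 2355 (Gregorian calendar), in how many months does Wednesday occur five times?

4

A month of length L has five Wednesdays iff its first Wednesday is on day ≤ L−28 (so day 1–3 in a 31-day month, 1–2 in a 30-day month, day 1 in a leap February).
Checking each month of 2355: Jan starts Sat (31d); Feb starts Tue (28d); Mar starts Tue (31d) ✓; Apr starts Fri (30d); May starts Sun (31d); Jun starts Wed (30d) ✓; Jul starts Fri (31d); Aug starts Mon (31d) ✓; Sep starts Thu (30d); Oct starts Sat (31d); Nov starts Tue (30d) ✓; Dec starts Thu (31d).
Five-Wednesday months: March, June, August, November → 4.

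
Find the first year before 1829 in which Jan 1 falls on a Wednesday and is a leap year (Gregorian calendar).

Jan 1 advances by 2 weekdays after a leap year and by 1 after a common year.
1829: Jan 1 is Thursday.
1828: Tuesday (leap)
1827: Monday
1826: Sunday
1825: Saturday
1824: Thursday (leap)
1823: Wednesday
1822: Tuesday
1821: Monday
1820: Saturday (leap)
1819: Friday
1818: Thursday
1817: Wednesday
1816: Monday (leap)
1815: Sunday
1814: Saturday
1813: Friday
1812: Wednesday (leap)
1812 begins on a Wednesday and is a leap year.

1812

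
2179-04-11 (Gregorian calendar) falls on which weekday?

January 1, 2179 is a Friday.
April 11 is day 101 of the year, i.e. 100 days after Jan 1.
100 mod 7 = 2, so advance 2 weekdays from Friday: Sunday.

Sunday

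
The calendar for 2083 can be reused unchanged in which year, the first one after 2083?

Two years share a calendar iff Jan 1 falls on the same weekday and both are leap or both are common. 2083: Jan 1 is Friday, common year.
2084: Jan 1 Saturday, leap
2085: Jan 1 Monday, common
2086: Jan 1 Tuesday, common
2087: Jan 1 Wednesday, common
2088: Jan 1 Thursday, leap
2089: Jan 1 Saturday, common
2090: Jan 1 Sunday, common
2091: Jan 1 Monday, common
2092: Jan 1 Tuesday, leap
2093: Jan 1 Thursday, common
2094: Jan 1 Friday, common
2094 matches on both conditions.

2094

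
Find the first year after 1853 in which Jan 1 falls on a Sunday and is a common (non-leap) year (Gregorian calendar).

1854

Jan 1 advances by 2 weekdays after a leap year and by 1 after a common year.
1853: Jan 1 is Saturday.
1854: Sunday
1854 begins on a Sunday and is a common year.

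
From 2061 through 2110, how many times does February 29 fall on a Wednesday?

3

Leap years in 2061–2110: 11 of them.
Feb 29 weekday advances by 5 (mod 7) from one leap year to the next four years later (or differs when a century non-leap intervenes).
Leap-day weekdays: 2064:Fri 2068:Wed✓ 2072:Mon 2076:Sat 2080:Thu 2084:Tue 2088:Sun 2092:Fri 2096:Wed✓ 2104:Fri 2108:Wed✓
Wednesday: 2068, 2096, 2108 → 3.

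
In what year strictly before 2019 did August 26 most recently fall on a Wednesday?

2015

From one year to the next, a fixed date's weekday advances by 1, or by 2 when a Feb 29 lies between the two dates.
2019: August 26 is Monday.
2018: Sunday (−1)
2017: Saturday (−1)
2016: Friday (−1)
2015: Wednesday (−2)
August 26 falls on a Wednesday in 2015.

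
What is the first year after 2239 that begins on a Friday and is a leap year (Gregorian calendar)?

Jan 1 advances by 2 weekdays after a leap year and by 1 after a common year.
2239: Jan 1 is Tuesday.
2240: Wednesday (leap)
2241: Friday
2242: Saturday
2243: Sunday
2244: Monday (leap)
2245: Wednesday
2246: Thursday
2247: Friday
2248: Saturday (leap)
2249: Monday
2250: Tuesday
2251: Wednesday
2252: Thursday (leap)
2253: Saturday
2254: Sunday
2255: Monday
2256: Tuesday (leap)
2257: Thursday
2258: Friday
2259: Saturday
2260: Sunday (leap)
2261: Tuesday
2262: Wednesday
2263: Thursday
2264: Friday (leap)
2264 begins on a Friday and is a leap year.

2264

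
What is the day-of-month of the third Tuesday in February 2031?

February 1, 2031 is a Saturday, so the first Tuesday is the 4th.
The third Tuesday is 4 + 14 = 18.

18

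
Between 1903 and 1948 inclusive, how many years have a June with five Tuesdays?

June has 30 days; it has five Tuesdays when Tuesday falls among the first (month-length − 28) days — i.e. when June 1 is one of Tuesday/Monday.
June 1 by year: 1903:Mon✓ 1904:Wed 1905:Thu 1906:Fri 1907:Sat 1908:Mon✓ 1909:Tue✓ 1910:Wed 1911:Thu 1912:Sat 1913:Sun 1914:Mon✓ 1915:Tue✓ 1916:Thu 1917:Fri …(16 more)… 1934:Fri 1935:Sat 1936:Mon✓ 1937:Tue✓ 1938:Wed 1939:Thu 1940:Sat 1941:Sun 1942:Mon✓ 1943:Tue✓ 1944:Thu 1945:Fri 1946:Sat 1947:Sun 1948:Tue✓
Years with five Tuesdays: 1903, 1908, 1909, 1914, 1915, 1920, 1925, 1926, 1931, 1936, 1937, 1942, 1943, 1948 → 14.

14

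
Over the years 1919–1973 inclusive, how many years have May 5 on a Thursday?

Track May 5's weekday year by year (advancing +1, or +2 across a Feb 29):
  1919: Mon  1920: Wed (+2)  1921: Thu (+1) ✓  1922: Fri (+1)  1923: Sat (+1)
  1924: Mon (+2)  1925: Tue (+1)  1926: Wed (+1)  1927: Thu (+1) ✓  1928: Sat (+2)
  1929: Sun (+1)  1930: Mon (+1)  1931: Tue (+1)  1932: Thu (+2) ✓  … (27 more years) …
  1960: Thu (+2) ✓  1961: Fri (+1)  1962: Sat (+1)  1963: Sun (+1)  1964: Tue (+2)
  1965: Wed (+1)  1966: Thu (+1) ✓  1967: Fri (+1)  1968: Sun (+2)  1969: Mon (+1)
  1970: Tue (+1)  1971: Wed (+1)  1972: Fri (+2)  1973: Sat (+1)
Thursday years: 1921, 1927, 1932, 1938, 1949, 1955, 1960, 1966 — 8 in total.

8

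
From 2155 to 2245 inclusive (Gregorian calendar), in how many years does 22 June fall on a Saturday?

Track 22 June's weekday year by year (advancing +1, or +2 across a Feb 29):
  2155: Sun  2156: Tue (+2)  2157: Wed (+1)  2158: Thu (+1)  2159: Fri (+1)
  2160: Sun (+2)  2161: Mon (+1)  2162: Tue (+1)  2163: Wed (+1)  2164: Fri (+2)
  2165: Sat (+1) ✓  2166: Sun (+1)  2167: Mon (+1)  2168: Wed (+2)  … (63 more years) …
  2232: Fri (+2)  2233: Sat (+1) ✓  2234: Sun (+1)  2235: Mon (+1)  2236: Wed (+2)
  2237: Thu (+1)  2238: Fri (+1)  2239: Sat (+1) ✓  2240: Mon (+2)  2241: Tue (+1)
  2242: Wed (+1)  2243: Thu (+1)  2244: Sat (+2) ✓  2245: Sun (+1)
Saturday years: 2165, 2171, 2176, 2182, 2193, 2199, 2205, 2211, 2216, 2222, 2233, 2239, 2244 — 13 in total.

13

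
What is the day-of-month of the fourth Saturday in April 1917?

28

April 1, 1917 is a Sunday, so the first Saturday is the 7th.
The fourth Saturday is 7 + 21 = 28.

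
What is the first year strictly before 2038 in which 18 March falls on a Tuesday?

2036

From one year to the next, a fixed date's weekday advances by 1, or by 2 when a Feb 29 lies between the two dates.
2038: March 18 is Thursday.
2037: Wednesday (−1)
2036: Tuesday (−1)
18 March falls on a Tuesday in 2036.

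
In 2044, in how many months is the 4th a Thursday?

Check the 4th of each month of 2044: Jan 4: Mon, Feb 4: Thu, Mar 4: Fri, Apr 4: Mon, May 4: Wed, Jun 4: Sat, Jul 4: Mon, Aug 4: Thu, Sep 4: Sun, Oct 4: Tue, Nov 4: Fri, Dec 4: Sun.
Thursday occurs in February, August — 2 months.

2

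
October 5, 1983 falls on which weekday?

Wednesday

January 1, 1983 is a Saturday.
October 5 is day 278 of the year, i.e. 277 days after Jan 1.
277 mod 7 = 4, so advance 4 weekdays from Saturday: Wednesday.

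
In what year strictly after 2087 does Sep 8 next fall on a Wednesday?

From one year to the next, a fixed date's weekday advances by 1, or by 2 when a Feb 29 lies between the two dates.
2087: September 8 is Monday.
2088: Wednesday (+2)
Sep 8 falls on a Wednesday in 2088.

2088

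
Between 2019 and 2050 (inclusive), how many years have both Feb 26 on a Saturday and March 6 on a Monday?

Check each year's weekday for Feb 26 and March 6:
  2019: Tue/Wed  2020: Wed/Fri  2021: Fri/Sat  2022: Sat/Sun  2023: Sun/Mon  2024: Mon/Wed  2025: Wed/Thu  2026: Thu/Fri  2027: Fri/Sat  2028: Sat/Mon ✓  2029: Mon/Tue  2030: Tue/Wed  2031: Wed/Thu  2032: Thu/Sat  …(4 more)…  2037: Thu/Fri  2038: Fri/Sat  2039: Sat/Sun  2040: Sun/Tue  2041: Tue/Wed  2042: Wed/Thu  2043: Thu/Fri  2044: Fri/Sun  2045: Sun/Mon  2046: Mon/Tue  2047: Tue/Wed  2048: Wed/Fri  2049: Fri/Sat  2050: Sat/Sun
Both conditions hold in: 2028 — 1.

1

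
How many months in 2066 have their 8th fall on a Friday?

Check the 8th of each month of 2066: Jan 8: Fri, Feb 8: Mon, Mar 8: Mon, Apr 8: Thu, May 8: Sat, Jun 8: Tue, Jul 8: Thu, Aug 8: Sun, Sep 8: Wed, Oct 8: Fri, Nov 8: Mon, Dec 8: Wed.
Friday occurs in January, October — 2 months.

2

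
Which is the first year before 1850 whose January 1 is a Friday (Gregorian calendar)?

1847

Jan 1 advances by 2 weekdays after a leap year and by 1 after a common year.
1850: Jan 1 is Tuesday.
1849: Monday
1848: Saturday (leap)
1847: Friday
1847 begins on a Friday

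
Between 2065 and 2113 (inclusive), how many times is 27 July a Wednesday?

8

Track 27 July's weekday year by year (advancing +1, or +2 across a Feb 29):
  2065: Mon  2066: Tue (+1)  2067: Wed (+1) ✓  2068: Fri (+2)  2069: Sat (+1)
  2070: Sun (+1)  2071: Mon (+1)  2072: Wed (+2) ✓  2073: Thu (+1)  2074: Fri (+1)
  2075: Sat (+1)  2076: Mon (+2)  2077: Tue (+1)  2078: Wed (+1) ✓  … (21 more years) …
  2100: Tue (+1)  2101: Wed (+1) ✓  2102: Thu (+1)  2103: Fri (+1)  2104: Sun (+2)
  2105: Mon (+1)  2106: Tue (+1)  2107: Wed (+1) ✓  2108: Fri (+2)  2109: Sat (+1)
  2110: Sun (+1)  2111: Mon (+1)  2112: Wed (+2) ✓  2113: Thu (+1)
Wednesday years: 2067, 2072, 2078, 2089, 2095, 2101, 2107, 2112 — 8 in total.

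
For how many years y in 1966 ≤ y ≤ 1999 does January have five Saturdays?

15

January has 31 days; it has five Saturdays when Saturday falls among the first (month-length − 28) days — i.e. when January 1 is one of Saturday/Friday/Thursday.
January 1 by year: 1966:Sat✓ 1967:Sun 1968:Mon 1969:Wed 1970:Thu✓ 1971:Fri✓ 1972:Sat✓ 1973:Mon 1974:Tue 1975:Wed 1976:Thu✓ 1977:Sat✓ 1978:Sun 1979:Mon 1980:Tue …(4 more)… 1985:Tue 1986:Wed 1987:Thu✓ 1988:Fri✓ 1989:Sun 1990:Mon 1991:Tue 1992:Wed 1993:Fri✓ 1994:Sat✓ 1995:Sun 1996:Mon 1997:Wed 1998:Thu✓ 1999:Fri✓
Years with five Saturdays: 1966, 1970, 1971, 1972, 1976, 1977, 1981, 1982, 1983, 1987, 1988, 1993, 1994, 1998, 1999 → 15.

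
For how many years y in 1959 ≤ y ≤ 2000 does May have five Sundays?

19

May has 31 days; it has five Sundays when Sunday falls among the first (month-length − 28) days — i.e. when May 1 is one of Sunday/Saturday/Friday.
May 1 by year: 1959:Fri✓ 1960:Sun✓ 1961:Mon 1962:Tue 1963:Wed 1964:Fri✓ 1965:Sat✓ 1966:Sun✓ 1967:Mon 1968:Wed 1969:Thu 1970:Fri✓ 1971:Sat✓ 1972:Mon 1973:Tue …(12 more)… 1986:Thu 1987:Fri✓ 1988:Sun✓ 1989:Mon 1990:Tue 1991:Wed 1992:Fri✓ 1993:Sat✓ 1994:Sun✓ 1995:Mon 1996:Wed 1997:Thu 1998:Fri✓ 1999:Sat✓ 2000:Mon
Years with five Sundays: 1959, 1960, 1964, 1965, 1966, 1970, 1971, 1976, 1977, 1981, 1982, 1983, 1987, 1988, 1992, 1993, 1994, 1998, 1999 → 19.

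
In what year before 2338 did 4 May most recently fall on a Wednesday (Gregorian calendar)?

From one year to the next, a fixed date's weekday advances by 1, or by 2 when a Feb 29 lies between the two dates.
2338: May 4 is Wednesday.
2337: Tuesday (−1)
2336: Monday (−1)
2335: Saturday (−2)
2334: Friday (−1)
2333: Thursday (−1)
2332: Wednesday (−1)
4 May falls on a Wednesday in 2332.

2332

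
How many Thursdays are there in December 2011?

December 2011 has 31 days and begins on Thursday.
The first Thursday is December 1.
Thursdays fall on 1, 8, 15, 22, 29 — that's 5.

5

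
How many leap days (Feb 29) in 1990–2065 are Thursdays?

3

Leap years in 1990–2065: 19 of them.
Feb 29 weekday advances by 5 (mod 7) from one leap year to the next four years later (or differs when a century non-leap intervenes).
Leap-day weekdays: 1992:Sat 1996:Thu✓ 2000:Tue 2004:Sun 2008:Fri 2012:Wed 2016:Mon 2020:Sat 2024:Thu✓ 2028:Tue 2032:Sun 2036:Fri 2040:Wed 2044:Mon 2048:Sat 2052:Thu✓ 2056:Tue 2060:Sun 2064:Fri
Thursday: 1996, 2024, 2052 → 3.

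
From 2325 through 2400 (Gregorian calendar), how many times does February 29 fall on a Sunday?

Leap years in 2325–2400: 19 of them.
Feb 29 weekday advances by 5 (mod 7) from one leap year to the next four years later (or differs when a century non-leap intervenes).
Leap-day weekdays: 2328:Wed 2332:Mon 2336:Sat 2340:Thu 2344:Tue 2348:Sun✓ 2352:Fri 2356:Wed 2360:Mon 2364:Sat 2368:Thu 2372:Tue 2376:Sun✓ 2380:Fri 2384:Wed 2388:Mon 2392:Sat 2396:Thu 2400:Tue
Sunday: 2348, 2376 → 2.

2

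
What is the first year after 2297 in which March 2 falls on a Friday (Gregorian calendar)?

2300

From one year to the next, a fixed date's weekday advances by 1, or by 2 when a Feb 29 lies between the two dates.
2297: March 2 is Tuesday.
2298: Wednesday (+1)
2299: Thursday (+1)
2300: Friday (+1)
March 2 falls on a Friday in 2300.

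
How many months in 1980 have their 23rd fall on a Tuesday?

Check the 23rd of each month of 1980: Jan 23: Wed, Feb 23: Sat, Mar 23: Sun, Apr 23: Wed, May 23: Fri, Jun 23: Mon, Jul 23: Wed, Aug 23: Sat, Sep 23: Tue, Oct 23: Thu, Nov 23: Sun, Dec 23: Tue.
Tuesday occurs in September, December — 2 months.

2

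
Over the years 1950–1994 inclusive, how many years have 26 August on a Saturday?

6

Track 26 August's weekday year by year (advancing +1, or +2 across a Feb 29):
  1950: Sat ✓  1951: Sun (+1)  1952: Tue (+2)  1953: Wed (+1)  1954: Thu (+1)
  1955: Fri (+1)  1956: Sun (+2)  1957: Mon (+1)  1958: Tue (+1)  1959: Wed (+1)
  1960: Fri (+2)  1961: Sat (+1) ✓  1962: Sun (+1)  1963: Mon (+1)  … (17 more years) …
  1981: Wed (+1)  1982: Thu (+1)  1983: Fri (+1)  1984: Sun (+2)  1985: Mon (+1)
  1986: Tue (+1)  1987: Wed (+1)  1988: Fri (+2)  1989: Sat (+1) ✓  1990: Sun (+1)
  1991: Mon (+1)  1992: Wed (+2)  1993: Thu (+1)  1994: Fri (+1)
Saturday years: 1950, 1961, 1967, 1972, 1978, 1989 — 6 in total.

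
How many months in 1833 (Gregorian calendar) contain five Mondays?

4

A month of length L has five Mondays iff its first Monday is on day ≤ L−28 (so day 1–3 in a 31-day month, 1–2 in a 30-day month, day 1 in a leap February).
Checking each month of 1833: Jan starts Tue (31d); Feb starts Fri (28d); Mar starts Fri (31d); Apr starts Mon (30d) ✓; May starts Wed (31d); Jun starts Sat (30d); Jul starts Mon (31d) ✓; Aug starts Thu (31d); Sep starts Sun (30d) ✓; Oct starts Tue (31d); Nov starts Fri (30d); Dec starts Sun (31d) ✓.
Five-Monday months: April, July, September, December → 4.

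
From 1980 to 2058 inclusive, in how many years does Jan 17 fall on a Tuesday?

Track Jan 17's weekday year by year (advancing +1, or +2 across a Feb 29):
  1980: Thu  1981: Sat (+2)  1982: Sun (+1)  1983: Mon (+1)  1984: Tue (+1) ✓
  1985: Thu (+2)  1986: Fri (+1)  1987: Sat (+1)  1988: Sun (+1)  1989: Tue (+2) ✓
  1990: Wed (+1)  1991: Thu (+1)  1992: Fri (+1)  1993: Sun (+2)  … (51 more years) …
  2045: Tue (+2) ✓  2046: Wed (+1)  2047: Thu (+1)  2048: Fri (+1)  2049: Sun (+2)
  2050: Mon (+1)  2051: Tue (+1) ✓  2052: Wed (+1)  2053: Fri (+2)  2054: Sat (+1)
  2055: Sun (+1)  2056: Mon (+1)  2057: Wed (+2)  2058: Thu (+1)
Tuesday years: 1984, 1989, 1995, 2006, 2012, 2017, 2023, 2034, 2040, 2045, 2051 — 11 in total.

11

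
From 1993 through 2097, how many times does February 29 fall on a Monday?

Leap years in 1993–2097: 26 of them.
Feb 29 weekday advances by 5 (mod 7) from one leap year to the next four years later (or differs when a century non-leap intervenes).
Leap-day weekdays: 1996:Thu 2000:Tue 2004:Sun 2008:Fri 2012:Wed 2016:Mon✓ 2020:Sat 2024:Thu 2028:Tue 2032:Sun 2036:Fri 2040:Wed 2044:Mon✓ 2048:Sat 2052:Thu 2056:Tue 2060:Sun 2064:Fri 2068:Wed 2072:Mon✓ 2076:Sat 2080:Thu 2084:Tue 2088:Sun 2092:Fri 2096:Wed
Monday: 2016, 2044, 2072 → 3.

3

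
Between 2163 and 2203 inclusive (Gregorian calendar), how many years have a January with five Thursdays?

January has 31 days; it has five Thursdays when Thursday falls among the first (month-length − 28) days — i.e. when January 1 is one of Thursday/Wednesday/Tuesday.
January 1 by year: 2163:Sat 2164:Sun 2165:Tue✓ 2166:Wed✓ 2167:Thu✓ 2168:Fri 2169:Sun 2170:Mon 2171:Tue✓ 2172:Wed✓ 2173:Fri 2174:Sat 2175:Sun 2176:Mon 2177:Wed✓ …(11 more)… 2189:Thu✓ 2190:Fri 2191:Sat 2192:Sun 2193:Tue✓ 2194:Wed✓ 2195:Thu✓ 2196:Fri 2197:Sun 2198:Mon 2199:Tue✓ 2200:Wed✓ 2201:Thu✓ 2202:Fri 2203:Sat
Years with five Thursdays: 2165, 2166, 2167, 2171, 2172, 2177, 2178, 2182, 2183, 2184, 2188, 2189, 2193, 2194, 2195, 2199, 2200, 2201 → 18.

18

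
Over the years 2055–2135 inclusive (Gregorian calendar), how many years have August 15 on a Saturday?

Track August 15's weekday year by year (advancing +1, or +2 across a Feb 29):
  2055: Sun  2056: Tue (+2)  2057: Wed (+1)  2058: Thu (+1)  2059: Fri (+1)
  2060: Sun (+2)  2061: Mon (+1)  2062: Tue (+1)  2063: Wed (+1)  2064: Fri (+2)
  2065: Sat (+1) ✓  2066: Sun (+1)  2067: Mon (+1)  2068: Wed (+2)  … (53 more years) …
  2122: Sat (+1) ✓  2123: Sun (+1)  2124: Tue (+2)  2125: Wed (+1)  2126: Thu (+1)
  2127: Fri (+1)  2128: Sun (+2)  2129: Mon (+1)  2130: Tue (+1)  2131: Wed (+1)
  2132: Fri (+2)  2133: Sat (+1) ✓  2134: Sun (+1)  2135: Mon (+1)
Saturday years: 2065, 2071, 2076, 2082, 2093, 2099, 2105, 2111, 2116, 2122, 2133 — 11 in total.

11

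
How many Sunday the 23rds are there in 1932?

Check the 23rd of each month of 1932: Jan 23: Sat, Feb 23: Tue, Mar 23: Wed, Apr 23: Sat, May 23: Mon, Jun 23: Thu, Jul 23: Sat, Aug 23: Tue, Sep 23: Fri, Oct 23: Sun, Nov 23: Wed, Dec 23: Fri.
Sunday occurs in October — 1 month.

1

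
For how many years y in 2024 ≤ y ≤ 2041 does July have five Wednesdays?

July has 31 days; it has five Wednesdays when Wednesday falls among the first (month-length − 28) days — i.e. when July 1 is one of Wednesday/Tuesday/Monday.
July 1 by year: 2024:Mon✓ 2025:Tue✓ 2026:Wed✓ 2027:Thu 2028:Sat 2029:Sun 2030:Mon✓ 2031:Tue✓ 2032:Thu 2033:Fri 2034:Sat 2035:Sun 2036:Tue✓ 2037:Wed✓ 2038:Thu 2039:Fri 2040:Sun 2041:Mon✓
Years with five Wednesdays: 2024, 2025, 2026, 2030, 2031, 2036, 2037, 2041 → 8.

8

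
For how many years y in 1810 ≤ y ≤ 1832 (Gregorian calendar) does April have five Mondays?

7

April has 30 days; it has five Mondays when Monday falls among the first (month-length − 28) days — i.e. when April 1 is one of Monday/Sunday.
April 1 by year: 1810:Sun✓ 1811:Mon✓ 1812:Wed 1813:Thu 1814:Fri 1815:Sat 1816:Mon✓ 1817:Tue 1818:Wed 1819:Thu 1820:Sat 1821:Sun✓ 1822:Mon✓ 1823:Tue 1824:Thu 1825:Fri 1826:Sat 1827:Sun✓ 1828:Tue 1829:Wed 1830:Thu 1831:Fri 1832:Sun✓
Years with five Mondays: 1810, 1811, 1816, 1821, 1822, 1827, 1832 → 7.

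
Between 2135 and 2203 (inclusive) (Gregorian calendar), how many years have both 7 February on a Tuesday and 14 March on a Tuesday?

7

Check each year's weekday for 7 February and 14 March:
  2135: Mon/Mon  2136: Tue/Wed  2137: Thu/Thu  2138: Fri/Fri  2139: Sat/Sat  2140: Sun/Mon  2141: Tue/Tue ✓  2142: Wed/Wed  2143: Thu/Thu  2144: Fri/Sat  2145: Sun/Sun  2146: Mon/Mon  2147: Tue/Tue ✓  2148: Wed/Thu  …(41 more)…  2190: Sun/Sun  2191: Mon/Mon  2192: Tue/Wed  2193: Thu/Thu  2194: Fri/Fri  2195: Sat/Sat  2196: Sun/Mon  2197: Tue/Tue ✓  2198: Wed/Wed  2199: Thu/Thu  2200: Fri/Fri  2201: Sat/Sat  2202: Sun/Sun  2203: Mon/Mon
Both conditions hold in: 2141, 2147, 2158, 2169, 2175, 2186, 2197 — 7.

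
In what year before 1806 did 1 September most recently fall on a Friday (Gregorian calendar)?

1797

From one year to the next, a fixed date's weekday advances by 1, or by 2 when a Feb 29 lies between the two dates.
1806: September 1 is Monday.
1805: Sunday (−1)
1804: Saturday (−1)
1803: Thursday (−2)
1802: Wednesday (−1)
1801: Tuesday (−1)
1800: Monday (−1)
1799: Sunday (−1)
1798: Saturday (−1)
1797: Friday (−1)
1 September falls on a Friday in 1797.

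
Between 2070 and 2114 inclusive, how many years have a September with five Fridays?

13

September has 30 days; it has five Fridays when Friday falls among the first (month-length − 28) days — i.e. when September 1 is one of Friday/Thursday.
September 1 by year: 2070:Mon 2071:Tue 2072:Thu✓ 2073:Fri✓ 2074:Sat 2075:Sun 2076:Tue 2077:Wed 2078:Thu✓ 2079:Fri✓ 2080:Sun 2081:Mon 2082:Tue 2083:Wed 2084:Fri✓ …(15 more)… 2100:Wed 2101:Thu✓ 2102:Fri✓ 2103:Sat 2104:Mon 2105:Tue 2106:Wed 2107:Thu✓ 2108:Sat 2109:Sun 2110:Mon 2111:Tue 2112:Thu✓ 2113:Fri✓ 2114:Sat
Years with five Fridays: 2072, 2073, 2078, 2079, 2084, 2089, 2090, 2095, 2101, 2102, 2107, 2112, 2113 → 13.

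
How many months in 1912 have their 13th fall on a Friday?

Check the 13th of each month of 1912: Jan 13: Sat, Feb 13: Tue, Mar 13: Wed, Apr 13: Sat, May 13: Mon, Jun 13: Thu, Jul 13: Sat, Aug 13: Tue, Sep 13: Fri, Oct 13: Sun, Nov 13: Wed, Dec 13: Fri.
Friday occurs in September, December — 2 months.

2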